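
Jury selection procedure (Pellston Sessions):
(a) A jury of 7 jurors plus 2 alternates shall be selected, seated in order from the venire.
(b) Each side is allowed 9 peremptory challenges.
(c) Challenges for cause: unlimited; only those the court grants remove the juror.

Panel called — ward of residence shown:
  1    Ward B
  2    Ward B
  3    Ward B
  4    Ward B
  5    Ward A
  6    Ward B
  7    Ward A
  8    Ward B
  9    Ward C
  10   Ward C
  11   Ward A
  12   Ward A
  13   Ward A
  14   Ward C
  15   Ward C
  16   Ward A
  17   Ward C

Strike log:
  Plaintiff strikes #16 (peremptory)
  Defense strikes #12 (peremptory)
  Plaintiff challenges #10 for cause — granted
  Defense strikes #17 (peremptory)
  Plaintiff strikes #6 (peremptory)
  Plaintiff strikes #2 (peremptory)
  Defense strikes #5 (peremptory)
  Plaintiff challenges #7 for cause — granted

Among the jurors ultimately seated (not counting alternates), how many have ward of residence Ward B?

Removed: #2, #5, #6, #7, #10, #12, #16, #17.
Seated jurors 1–7: #1, #3, #4, #8, #9, #11, #13 (alternates #14, #15 not counted).
Of those, in Ward B: #1, #3, #4, #8 → 4.

4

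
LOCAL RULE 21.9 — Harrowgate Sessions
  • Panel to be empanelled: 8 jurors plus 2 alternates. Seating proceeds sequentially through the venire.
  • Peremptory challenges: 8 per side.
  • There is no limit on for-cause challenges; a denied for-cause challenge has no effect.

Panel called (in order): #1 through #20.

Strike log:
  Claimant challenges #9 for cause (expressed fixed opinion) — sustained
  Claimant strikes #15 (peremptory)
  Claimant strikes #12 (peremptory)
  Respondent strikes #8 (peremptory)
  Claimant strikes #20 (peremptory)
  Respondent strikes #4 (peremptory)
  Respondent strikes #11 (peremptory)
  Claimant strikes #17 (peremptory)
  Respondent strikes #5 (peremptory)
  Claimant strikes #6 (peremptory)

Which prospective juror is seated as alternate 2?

Removed: #4, #5, #6, #8, #9, #11, #12, #15, #17, #20.
Seating in order: seats 1–8 → #1, #2, #3, #7, #10, #13, #14, #16; alternates → #18, #19.
So alternate 2 is #19.

19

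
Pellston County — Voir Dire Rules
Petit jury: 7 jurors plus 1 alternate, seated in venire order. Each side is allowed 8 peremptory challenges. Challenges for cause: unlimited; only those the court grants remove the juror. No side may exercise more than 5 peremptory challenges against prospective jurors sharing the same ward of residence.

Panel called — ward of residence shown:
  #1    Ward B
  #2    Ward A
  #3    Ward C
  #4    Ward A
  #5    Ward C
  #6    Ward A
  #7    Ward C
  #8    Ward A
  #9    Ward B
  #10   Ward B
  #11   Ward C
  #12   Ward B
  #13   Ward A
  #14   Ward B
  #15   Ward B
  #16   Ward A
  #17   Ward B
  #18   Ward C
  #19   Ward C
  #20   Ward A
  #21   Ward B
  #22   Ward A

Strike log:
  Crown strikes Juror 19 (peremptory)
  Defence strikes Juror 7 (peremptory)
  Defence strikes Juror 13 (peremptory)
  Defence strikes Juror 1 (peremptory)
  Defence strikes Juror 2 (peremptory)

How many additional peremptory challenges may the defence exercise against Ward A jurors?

Defence peremptories so far: #7, #13, #1, #2 — 4 of 8 used, 4 left overall.
Against Ward A: #13, #2 — 2 used; per-ward cap 5 leaves 3.
Binding limit: min(4, 3) = 3.

3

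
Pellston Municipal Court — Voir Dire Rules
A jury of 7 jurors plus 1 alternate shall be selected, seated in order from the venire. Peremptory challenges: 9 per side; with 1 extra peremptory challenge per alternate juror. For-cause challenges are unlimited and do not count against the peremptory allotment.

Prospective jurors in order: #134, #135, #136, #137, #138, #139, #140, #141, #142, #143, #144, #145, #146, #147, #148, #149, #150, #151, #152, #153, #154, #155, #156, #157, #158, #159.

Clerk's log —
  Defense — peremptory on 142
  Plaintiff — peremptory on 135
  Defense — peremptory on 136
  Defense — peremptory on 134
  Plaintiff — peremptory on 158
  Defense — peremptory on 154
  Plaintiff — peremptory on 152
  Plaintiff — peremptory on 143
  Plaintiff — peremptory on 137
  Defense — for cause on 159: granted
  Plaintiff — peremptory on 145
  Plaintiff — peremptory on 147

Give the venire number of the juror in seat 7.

148

Removed: #134, #135, #136, #137, #142, #143, #145, #147, #152, #154, #158, #159.
Seating in order: seats 1–7 → #138, #139, #140, #141, #144, #146, #148; alternates → #149.
So seat 7 is #148.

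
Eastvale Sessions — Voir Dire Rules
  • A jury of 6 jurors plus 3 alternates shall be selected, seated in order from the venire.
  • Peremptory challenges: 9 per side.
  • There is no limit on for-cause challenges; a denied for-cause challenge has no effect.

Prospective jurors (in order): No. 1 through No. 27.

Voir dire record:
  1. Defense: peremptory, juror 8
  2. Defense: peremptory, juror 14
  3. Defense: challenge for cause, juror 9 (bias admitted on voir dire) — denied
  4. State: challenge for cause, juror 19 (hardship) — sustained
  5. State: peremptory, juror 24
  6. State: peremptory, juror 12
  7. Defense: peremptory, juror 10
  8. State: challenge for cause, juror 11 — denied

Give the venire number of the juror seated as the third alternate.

11

Removed: #8, #10, #12, #14, #19, #24. (#9, #11 stay — for-cause denied.)
Seating in order: seats 1–6 → #1, #2, #3, #4, #5, #6; alternates → #7, #9, #11.
So alternate 3 is #11.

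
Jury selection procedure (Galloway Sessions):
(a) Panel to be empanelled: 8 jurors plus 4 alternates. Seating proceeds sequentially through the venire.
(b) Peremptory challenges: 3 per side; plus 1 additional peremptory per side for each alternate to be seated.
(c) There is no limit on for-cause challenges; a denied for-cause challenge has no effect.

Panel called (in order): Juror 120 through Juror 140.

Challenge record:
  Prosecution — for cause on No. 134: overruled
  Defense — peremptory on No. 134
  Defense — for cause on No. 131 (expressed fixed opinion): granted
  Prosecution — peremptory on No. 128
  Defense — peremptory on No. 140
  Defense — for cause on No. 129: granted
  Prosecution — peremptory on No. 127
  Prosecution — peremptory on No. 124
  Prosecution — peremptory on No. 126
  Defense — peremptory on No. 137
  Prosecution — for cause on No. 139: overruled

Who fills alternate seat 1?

135

Removed: #124, #126, #127, #128, #129, #131, #134, #137, #140. (#139 stays — for-cause denied.)
Seating in order: seats 1–8 → #120, #121, #122, #123, #125, #130, #132, #133; alternates → #135, #136, #138, #139.
So alternate 1 is #135.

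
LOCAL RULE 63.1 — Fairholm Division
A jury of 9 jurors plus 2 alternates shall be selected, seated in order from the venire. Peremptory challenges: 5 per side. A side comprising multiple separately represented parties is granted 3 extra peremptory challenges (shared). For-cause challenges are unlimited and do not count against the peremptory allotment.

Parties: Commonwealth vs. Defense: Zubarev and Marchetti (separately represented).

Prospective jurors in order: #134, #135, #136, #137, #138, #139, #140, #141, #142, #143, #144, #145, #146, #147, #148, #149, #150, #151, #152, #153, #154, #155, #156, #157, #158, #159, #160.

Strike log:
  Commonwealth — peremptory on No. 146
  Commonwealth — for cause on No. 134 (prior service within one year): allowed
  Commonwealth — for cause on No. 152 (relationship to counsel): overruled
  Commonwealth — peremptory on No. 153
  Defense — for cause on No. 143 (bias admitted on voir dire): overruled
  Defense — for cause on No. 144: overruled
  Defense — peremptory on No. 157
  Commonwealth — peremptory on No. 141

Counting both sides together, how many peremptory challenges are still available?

Commonwealth allotment: 5. Defense allotment: 5 base + 3 multi-party = 8.
Commonwealth peremptories used: #146, #153, #141 — 3 (for-cause on #134, #152 don't count).
Defense peremptories used: #157 — 1 (for-cause on #143, #144 don't count).
Remaining: (5 − 3) + (8 − 1) = 9.

9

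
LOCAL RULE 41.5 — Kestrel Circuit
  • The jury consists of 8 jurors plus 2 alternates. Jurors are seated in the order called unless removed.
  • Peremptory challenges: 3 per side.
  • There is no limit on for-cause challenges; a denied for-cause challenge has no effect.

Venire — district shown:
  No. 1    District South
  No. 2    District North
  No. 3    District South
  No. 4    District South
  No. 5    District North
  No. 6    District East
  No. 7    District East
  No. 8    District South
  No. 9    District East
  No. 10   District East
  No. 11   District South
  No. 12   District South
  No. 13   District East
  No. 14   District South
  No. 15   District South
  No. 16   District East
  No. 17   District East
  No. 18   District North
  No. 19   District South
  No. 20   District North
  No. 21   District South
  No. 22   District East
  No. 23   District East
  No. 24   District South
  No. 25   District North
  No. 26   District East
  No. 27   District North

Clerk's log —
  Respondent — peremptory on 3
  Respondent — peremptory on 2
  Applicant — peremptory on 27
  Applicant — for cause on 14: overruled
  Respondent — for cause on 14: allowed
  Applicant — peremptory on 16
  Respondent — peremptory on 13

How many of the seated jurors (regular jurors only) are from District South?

3

Removed: #2, #3, #13, #14, #16, #27.
Seated jurors 1–8: #1, #4, #5, #6, #7, #8, #9, #10 (alternates #11, #12 not counted).
Of those, in District South: #1, #4, #8 → 3.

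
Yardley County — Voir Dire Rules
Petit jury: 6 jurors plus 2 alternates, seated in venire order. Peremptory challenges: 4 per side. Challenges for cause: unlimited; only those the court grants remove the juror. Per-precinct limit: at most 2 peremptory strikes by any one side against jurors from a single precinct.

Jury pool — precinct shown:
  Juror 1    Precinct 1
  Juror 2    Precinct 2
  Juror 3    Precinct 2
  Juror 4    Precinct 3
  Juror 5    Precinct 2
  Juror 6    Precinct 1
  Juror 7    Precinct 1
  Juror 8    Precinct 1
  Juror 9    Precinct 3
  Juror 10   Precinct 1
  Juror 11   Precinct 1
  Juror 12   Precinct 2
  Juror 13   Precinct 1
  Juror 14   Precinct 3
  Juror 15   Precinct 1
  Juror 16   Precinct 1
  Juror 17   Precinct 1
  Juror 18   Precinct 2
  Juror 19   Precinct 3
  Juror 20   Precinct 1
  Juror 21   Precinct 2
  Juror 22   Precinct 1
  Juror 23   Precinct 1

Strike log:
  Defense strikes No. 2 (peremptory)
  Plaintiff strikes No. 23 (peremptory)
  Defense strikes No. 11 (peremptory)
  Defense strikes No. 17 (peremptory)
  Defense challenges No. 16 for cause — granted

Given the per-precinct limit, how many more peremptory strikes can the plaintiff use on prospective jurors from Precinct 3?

Plaintiff peremptories so far: #23 — 1 of 4 used, 3 left overall.
Against Precinct 3: none yet — per-precinct cap 2 leaves 2.
Binding limit: min(3, 2) = 2.

2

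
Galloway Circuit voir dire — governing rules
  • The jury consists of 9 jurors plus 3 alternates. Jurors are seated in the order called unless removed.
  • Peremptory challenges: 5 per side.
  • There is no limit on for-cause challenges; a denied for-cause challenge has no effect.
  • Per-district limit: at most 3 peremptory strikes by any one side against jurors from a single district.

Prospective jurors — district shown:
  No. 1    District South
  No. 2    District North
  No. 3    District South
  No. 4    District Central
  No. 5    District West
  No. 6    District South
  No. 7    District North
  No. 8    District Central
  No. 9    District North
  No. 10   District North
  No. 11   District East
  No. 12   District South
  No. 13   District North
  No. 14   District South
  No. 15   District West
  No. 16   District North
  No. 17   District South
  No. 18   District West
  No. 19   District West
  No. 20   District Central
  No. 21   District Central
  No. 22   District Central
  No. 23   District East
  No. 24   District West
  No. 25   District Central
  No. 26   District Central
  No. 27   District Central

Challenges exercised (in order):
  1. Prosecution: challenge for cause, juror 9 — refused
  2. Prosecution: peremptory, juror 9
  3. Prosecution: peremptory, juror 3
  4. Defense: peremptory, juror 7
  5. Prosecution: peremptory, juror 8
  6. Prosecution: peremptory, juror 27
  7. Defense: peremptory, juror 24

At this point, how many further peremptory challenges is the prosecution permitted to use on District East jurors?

1

Prosecution peremptories so far: #9, #3, #8, #27 — 4 of 5 used, 1 left overall.
Against District East: none yet — per-district cap 3 leaves 3.
Binding limit: min(1, 3) = 1.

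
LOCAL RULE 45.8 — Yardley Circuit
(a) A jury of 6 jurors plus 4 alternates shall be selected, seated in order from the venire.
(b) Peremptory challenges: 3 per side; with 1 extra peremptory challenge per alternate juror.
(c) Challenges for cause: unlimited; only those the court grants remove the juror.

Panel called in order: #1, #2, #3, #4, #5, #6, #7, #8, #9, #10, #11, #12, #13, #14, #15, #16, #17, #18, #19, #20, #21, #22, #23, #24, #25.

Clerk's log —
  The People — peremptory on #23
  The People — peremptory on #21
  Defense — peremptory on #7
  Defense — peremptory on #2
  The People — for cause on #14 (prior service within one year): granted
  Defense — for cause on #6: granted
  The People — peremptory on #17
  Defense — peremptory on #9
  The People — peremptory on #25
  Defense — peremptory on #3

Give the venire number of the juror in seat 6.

11

Removed: #2, #3, #6, #7, #9, #14, #17, #21, #23, #25.
Filling seats in venire order through position 6: #1, #4, #5, #8, #10, #11.
So seat 6 is #11.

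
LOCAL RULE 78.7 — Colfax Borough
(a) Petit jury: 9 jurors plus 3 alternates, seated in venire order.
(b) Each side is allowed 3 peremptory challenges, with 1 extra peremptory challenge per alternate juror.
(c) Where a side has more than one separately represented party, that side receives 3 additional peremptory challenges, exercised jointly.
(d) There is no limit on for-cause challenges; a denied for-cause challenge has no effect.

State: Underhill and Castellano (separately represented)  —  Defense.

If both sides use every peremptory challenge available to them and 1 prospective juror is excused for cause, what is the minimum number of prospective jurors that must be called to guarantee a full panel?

28

Seats to fill: 9 + 3 alternates = 12.
Peremptories — State: 3 + 1×3 + 3 = 9; Defense: 3 + 1×3 = 6; total 15.
For-cause removals: 1.
Minimum venire: 12 + 15 + 1 = 28.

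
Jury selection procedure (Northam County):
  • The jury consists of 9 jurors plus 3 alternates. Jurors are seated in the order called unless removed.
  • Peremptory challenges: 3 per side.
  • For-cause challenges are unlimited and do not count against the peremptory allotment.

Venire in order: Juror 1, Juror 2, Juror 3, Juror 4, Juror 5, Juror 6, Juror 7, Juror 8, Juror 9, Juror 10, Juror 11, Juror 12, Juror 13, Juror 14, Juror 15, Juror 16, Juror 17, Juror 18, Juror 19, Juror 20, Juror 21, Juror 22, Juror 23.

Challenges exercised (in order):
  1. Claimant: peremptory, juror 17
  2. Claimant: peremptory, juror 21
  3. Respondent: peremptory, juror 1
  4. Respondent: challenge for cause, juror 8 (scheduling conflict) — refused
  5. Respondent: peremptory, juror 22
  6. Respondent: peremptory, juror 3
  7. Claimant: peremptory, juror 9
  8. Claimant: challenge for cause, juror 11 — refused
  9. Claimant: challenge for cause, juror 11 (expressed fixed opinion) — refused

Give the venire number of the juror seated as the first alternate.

Removed: #1, #3, #9, #17, #21, #22. (#8, #11 stay — for-cause denied.)
Filling seats in venire order through position 10: #2, #4, #5, #6, #7, #8, #10, #11, #12, #13.
So alternate 1 is #13.

13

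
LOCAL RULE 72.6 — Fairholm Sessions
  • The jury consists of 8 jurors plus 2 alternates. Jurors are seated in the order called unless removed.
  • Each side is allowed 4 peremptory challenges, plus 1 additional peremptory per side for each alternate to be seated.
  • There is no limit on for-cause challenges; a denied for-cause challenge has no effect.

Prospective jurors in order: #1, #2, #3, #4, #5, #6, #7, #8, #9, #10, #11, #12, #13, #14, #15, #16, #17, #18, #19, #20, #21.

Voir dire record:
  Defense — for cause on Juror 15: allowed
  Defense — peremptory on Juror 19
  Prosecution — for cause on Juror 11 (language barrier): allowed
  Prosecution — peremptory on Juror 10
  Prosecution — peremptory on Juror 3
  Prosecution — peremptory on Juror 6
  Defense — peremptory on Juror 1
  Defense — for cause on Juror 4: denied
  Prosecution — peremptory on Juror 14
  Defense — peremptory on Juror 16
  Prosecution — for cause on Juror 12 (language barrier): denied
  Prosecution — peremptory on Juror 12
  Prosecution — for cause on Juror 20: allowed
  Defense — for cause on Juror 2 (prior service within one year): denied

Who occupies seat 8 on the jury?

Removed: #1, #3, #6, #10, #11, #12, #14, #15, #16, #19, #20. (#2, #4 stay — for-cause denied.)
Filling seats in venire order through position 8: #2, #4, #5, #7, #8, #9, #13, #17.
So seat 8 is #17.

17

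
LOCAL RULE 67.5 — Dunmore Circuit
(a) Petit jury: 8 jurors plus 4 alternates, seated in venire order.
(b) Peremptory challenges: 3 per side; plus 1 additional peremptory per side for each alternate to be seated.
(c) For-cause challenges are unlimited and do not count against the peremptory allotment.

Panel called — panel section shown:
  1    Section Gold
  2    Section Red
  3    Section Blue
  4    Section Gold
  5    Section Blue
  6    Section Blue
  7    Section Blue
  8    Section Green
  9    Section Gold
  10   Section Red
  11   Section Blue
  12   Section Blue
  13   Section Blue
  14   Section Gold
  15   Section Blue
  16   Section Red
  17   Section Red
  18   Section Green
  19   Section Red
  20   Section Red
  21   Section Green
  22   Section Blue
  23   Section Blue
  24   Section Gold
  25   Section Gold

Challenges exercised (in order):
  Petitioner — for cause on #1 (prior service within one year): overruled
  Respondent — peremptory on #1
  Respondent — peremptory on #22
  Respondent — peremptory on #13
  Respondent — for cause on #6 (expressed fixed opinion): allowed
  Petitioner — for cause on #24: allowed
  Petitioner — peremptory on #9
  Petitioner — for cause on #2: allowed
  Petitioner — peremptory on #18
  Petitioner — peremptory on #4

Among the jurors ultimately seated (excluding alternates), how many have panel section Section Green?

1

Removed: #1, #2, #4, #6, #9, #13, #18, #22, #24.
Seated jurors 1–8: #3, #5, #7, #8, #10, #11, #12, #14 (alternates #15, #16, #17, #19 not counted).
Of those, in Section Green: #8 → 1.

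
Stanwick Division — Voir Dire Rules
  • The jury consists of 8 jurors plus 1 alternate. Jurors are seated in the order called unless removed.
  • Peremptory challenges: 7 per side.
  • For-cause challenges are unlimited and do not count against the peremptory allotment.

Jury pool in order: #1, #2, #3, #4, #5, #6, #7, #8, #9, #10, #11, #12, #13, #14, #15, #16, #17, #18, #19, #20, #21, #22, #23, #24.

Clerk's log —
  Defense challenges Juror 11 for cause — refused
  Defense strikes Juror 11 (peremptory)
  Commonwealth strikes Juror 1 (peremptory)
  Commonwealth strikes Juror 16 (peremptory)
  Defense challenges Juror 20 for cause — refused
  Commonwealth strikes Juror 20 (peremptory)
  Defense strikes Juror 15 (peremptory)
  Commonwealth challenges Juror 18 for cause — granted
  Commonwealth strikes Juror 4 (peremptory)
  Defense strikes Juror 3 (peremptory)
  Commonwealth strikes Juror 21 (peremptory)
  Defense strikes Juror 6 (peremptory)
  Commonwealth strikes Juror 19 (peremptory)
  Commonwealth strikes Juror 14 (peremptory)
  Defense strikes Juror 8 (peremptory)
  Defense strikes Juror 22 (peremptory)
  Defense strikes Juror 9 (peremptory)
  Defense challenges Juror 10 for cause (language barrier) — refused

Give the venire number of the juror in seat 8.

Removed: #1, #3, #4, #6, #8, #9, #11, #14, #15, #16, #18, #19, #20, #21, #22. (#10 stays — for-cause denied.)
Seating in order: seats 1–8 → #2, #5, #7, #10, #12, #13, #17, #23; alternates → #24.
So seat 8 is #23.

23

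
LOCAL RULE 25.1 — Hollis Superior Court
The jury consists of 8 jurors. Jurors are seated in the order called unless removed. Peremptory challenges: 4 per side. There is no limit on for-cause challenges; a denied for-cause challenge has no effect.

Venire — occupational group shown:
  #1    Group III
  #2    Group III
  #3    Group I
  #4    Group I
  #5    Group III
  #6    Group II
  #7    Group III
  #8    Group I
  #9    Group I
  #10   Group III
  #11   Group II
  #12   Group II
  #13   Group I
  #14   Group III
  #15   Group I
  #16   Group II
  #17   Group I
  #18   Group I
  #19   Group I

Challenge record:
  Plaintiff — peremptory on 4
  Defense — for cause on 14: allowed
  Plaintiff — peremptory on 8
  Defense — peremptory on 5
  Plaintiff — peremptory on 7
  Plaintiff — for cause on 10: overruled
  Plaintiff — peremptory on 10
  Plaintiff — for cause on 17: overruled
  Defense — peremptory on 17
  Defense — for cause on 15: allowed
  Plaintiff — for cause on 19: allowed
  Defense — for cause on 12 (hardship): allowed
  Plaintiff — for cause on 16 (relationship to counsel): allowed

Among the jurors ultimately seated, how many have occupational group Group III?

2

Removed: #4, #5, #7, #8, #10, #12, #14, #15, #16, #17, #19.
Seated jurors 1–8: #1, #2, #3, #6, #9, #11, #13, #18.
Of those, in Group III: #1, #2 → 2.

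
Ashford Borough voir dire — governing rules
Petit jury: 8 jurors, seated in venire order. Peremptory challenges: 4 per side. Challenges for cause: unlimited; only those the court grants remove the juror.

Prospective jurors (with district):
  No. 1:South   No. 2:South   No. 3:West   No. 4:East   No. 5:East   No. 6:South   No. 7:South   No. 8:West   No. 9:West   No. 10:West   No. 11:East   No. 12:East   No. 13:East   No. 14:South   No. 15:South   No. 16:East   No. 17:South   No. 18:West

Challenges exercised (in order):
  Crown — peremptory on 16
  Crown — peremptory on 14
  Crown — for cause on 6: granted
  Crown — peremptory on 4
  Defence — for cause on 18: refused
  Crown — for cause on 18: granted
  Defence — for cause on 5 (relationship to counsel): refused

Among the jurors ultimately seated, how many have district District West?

4

Removed: #4, #6, #14, #16, #18.
Seated jurors 1–8: #1, #2, #3, #5, #7, #8, #9, #10.
Of those, in District West: #3, #8, #9, #10 → 4.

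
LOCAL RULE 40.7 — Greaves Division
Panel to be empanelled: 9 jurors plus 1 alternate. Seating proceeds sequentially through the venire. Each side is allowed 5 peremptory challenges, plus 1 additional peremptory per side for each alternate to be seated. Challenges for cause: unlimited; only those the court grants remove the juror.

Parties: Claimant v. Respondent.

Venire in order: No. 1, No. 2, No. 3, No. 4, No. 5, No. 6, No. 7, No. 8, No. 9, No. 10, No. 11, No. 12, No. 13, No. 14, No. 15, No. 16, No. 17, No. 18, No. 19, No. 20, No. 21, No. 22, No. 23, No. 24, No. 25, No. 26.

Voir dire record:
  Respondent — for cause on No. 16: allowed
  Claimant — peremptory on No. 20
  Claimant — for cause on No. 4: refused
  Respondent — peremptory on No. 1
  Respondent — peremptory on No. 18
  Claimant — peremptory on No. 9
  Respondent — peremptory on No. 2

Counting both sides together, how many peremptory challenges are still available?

Claimant allotment: 5 base + 1 × 1 alternate = 6. Respondent allotment: 5 base + 1 × 1 alternate = 6.
Claimant peremptories used: #20, #9 — 2 (the for-cause on #4 doesn't count).
Respondent peremptories used: #1, #18, #2 — 3 (the for-cause on #16 doesn't count).
Remaining: (6 − 2) + (6 − 3) = 7.

7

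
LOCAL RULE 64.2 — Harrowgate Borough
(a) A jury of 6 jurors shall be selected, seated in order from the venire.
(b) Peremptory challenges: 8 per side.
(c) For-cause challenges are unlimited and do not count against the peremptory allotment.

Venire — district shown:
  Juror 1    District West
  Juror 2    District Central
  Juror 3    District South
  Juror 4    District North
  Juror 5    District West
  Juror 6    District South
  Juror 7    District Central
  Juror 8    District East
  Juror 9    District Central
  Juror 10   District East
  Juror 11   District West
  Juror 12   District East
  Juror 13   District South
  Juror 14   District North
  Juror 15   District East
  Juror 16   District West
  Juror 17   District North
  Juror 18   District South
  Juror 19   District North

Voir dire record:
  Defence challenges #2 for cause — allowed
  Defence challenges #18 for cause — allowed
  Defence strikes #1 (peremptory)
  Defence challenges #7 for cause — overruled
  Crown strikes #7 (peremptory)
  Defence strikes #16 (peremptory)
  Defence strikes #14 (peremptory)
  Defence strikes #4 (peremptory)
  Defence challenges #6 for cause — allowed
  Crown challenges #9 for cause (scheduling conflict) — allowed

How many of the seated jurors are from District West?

2

Removed: #1, #2, #4, #6, #7, #9, #14, #16, #18.
Seated jurors 1–6: #3, #5, #8, #10, #11, #12.
Of those, in District West: #5, #11 → 2.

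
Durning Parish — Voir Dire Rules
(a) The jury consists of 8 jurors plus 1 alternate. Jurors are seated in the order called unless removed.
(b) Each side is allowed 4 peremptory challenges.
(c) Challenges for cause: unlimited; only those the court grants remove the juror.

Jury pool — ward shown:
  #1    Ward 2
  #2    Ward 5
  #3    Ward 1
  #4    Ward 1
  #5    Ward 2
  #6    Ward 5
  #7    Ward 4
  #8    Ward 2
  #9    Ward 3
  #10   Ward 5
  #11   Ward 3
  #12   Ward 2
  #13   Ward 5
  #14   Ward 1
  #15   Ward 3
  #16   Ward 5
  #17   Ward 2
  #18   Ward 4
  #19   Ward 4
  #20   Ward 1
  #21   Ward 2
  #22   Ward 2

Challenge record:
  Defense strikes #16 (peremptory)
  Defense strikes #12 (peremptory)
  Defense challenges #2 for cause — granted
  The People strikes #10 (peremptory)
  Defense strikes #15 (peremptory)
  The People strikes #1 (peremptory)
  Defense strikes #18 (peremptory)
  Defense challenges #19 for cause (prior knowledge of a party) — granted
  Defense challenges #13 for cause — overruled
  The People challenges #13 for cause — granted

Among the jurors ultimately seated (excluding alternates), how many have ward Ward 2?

Removed: #1, #2, #10, #12, #13, #15, #16, #18, #19.
Seated jurors 1–8: #3, #4, #5, #6, #7, #8, #9, #11 (alternates #14 not counted).
Of those, in Ward 2: #5, #8 → 2.

2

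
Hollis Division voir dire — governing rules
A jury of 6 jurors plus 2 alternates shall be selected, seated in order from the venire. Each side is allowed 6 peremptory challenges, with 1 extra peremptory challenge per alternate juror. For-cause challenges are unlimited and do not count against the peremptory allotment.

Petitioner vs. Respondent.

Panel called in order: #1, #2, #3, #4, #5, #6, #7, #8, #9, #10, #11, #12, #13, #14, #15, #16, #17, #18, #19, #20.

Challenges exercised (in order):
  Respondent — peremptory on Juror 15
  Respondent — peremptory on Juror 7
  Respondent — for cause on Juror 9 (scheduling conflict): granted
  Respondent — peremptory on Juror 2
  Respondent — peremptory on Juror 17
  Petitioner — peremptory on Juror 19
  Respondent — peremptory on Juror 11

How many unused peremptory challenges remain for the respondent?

3

Respondent allotment: 6 base + 1 × 2 alternates = 8.
Respondent peremptories used: #15, #7, #2, #17, #11 — 5 (the for-cause on #9 doesn't count).
Remaining: 8 − 5 = 3.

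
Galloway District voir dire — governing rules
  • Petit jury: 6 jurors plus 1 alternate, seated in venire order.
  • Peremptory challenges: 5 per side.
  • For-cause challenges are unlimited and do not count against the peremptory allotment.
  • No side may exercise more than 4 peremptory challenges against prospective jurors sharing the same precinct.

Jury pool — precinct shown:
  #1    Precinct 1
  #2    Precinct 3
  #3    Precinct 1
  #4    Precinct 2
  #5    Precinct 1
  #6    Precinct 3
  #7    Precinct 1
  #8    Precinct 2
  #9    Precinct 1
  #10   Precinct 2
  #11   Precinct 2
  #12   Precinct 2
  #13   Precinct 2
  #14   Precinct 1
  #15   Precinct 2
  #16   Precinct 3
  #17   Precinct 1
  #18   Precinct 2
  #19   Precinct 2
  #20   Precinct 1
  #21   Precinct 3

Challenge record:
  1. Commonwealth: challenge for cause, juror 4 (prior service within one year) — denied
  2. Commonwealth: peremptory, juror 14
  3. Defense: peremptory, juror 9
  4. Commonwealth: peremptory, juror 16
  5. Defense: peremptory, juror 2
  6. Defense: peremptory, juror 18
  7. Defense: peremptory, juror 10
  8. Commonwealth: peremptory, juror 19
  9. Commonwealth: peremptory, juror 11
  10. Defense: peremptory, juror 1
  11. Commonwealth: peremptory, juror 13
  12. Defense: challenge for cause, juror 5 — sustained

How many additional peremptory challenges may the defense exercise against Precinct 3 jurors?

Defense peremptories so far: #9, #2, #18, #10, #1 — 5 of 5 used, 0 left overall.
Against Precinct 3: #2 — 1 used; per-precinct cap 4 leaves 3.
Binding limit: min(0, 3) = 0.

0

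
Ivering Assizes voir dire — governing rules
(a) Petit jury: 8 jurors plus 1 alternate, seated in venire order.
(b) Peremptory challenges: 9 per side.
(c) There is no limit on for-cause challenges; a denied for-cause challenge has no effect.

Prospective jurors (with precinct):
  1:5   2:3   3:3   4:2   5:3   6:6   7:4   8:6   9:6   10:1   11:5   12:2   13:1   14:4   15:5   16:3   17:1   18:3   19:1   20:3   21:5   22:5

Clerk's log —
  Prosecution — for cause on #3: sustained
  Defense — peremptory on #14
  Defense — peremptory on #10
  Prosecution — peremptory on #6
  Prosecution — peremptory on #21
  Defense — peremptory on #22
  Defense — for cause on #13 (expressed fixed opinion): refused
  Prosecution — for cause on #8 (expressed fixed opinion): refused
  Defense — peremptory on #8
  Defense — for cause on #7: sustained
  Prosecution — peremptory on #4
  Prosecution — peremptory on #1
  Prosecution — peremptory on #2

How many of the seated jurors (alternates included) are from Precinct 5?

Removed: #1, #2, #3, #4, #6, #7, #8, #10, #14, #21, #22.
Seated (9 incl. alternates): #5, #9, #11, #12, #13, #15, #16, #17, #18.
Of those, in Precinct 5: #11, #15 → 2.

2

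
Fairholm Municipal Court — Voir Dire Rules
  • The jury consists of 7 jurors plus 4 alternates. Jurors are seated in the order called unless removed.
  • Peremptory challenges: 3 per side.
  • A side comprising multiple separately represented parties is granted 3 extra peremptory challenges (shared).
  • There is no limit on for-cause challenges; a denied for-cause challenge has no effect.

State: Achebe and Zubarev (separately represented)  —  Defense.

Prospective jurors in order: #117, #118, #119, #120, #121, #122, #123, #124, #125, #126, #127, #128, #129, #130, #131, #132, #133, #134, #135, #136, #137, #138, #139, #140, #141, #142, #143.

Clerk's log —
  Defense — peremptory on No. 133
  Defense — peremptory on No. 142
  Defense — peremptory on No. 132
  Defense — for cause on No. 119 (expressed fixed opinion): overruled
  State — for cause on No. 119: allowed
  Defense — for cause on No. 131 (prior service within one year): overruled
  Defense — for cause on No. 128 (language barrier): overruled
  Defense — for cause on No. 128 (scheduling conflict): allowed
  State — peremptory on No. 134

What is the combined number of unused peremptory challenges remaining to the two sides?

5

State allotment: 3 base + 3 multi-party = 6. Defense allotment: 3.
State peremptories used: #134 — 1 (the for-cause on #119 doesn't count).
Defense peremptories used: #133, #142, #132 — 3 (for-cause on #119, #131, #128, #128 don't count).
Remaining: (6 − 1) + (3 − 3) = 5.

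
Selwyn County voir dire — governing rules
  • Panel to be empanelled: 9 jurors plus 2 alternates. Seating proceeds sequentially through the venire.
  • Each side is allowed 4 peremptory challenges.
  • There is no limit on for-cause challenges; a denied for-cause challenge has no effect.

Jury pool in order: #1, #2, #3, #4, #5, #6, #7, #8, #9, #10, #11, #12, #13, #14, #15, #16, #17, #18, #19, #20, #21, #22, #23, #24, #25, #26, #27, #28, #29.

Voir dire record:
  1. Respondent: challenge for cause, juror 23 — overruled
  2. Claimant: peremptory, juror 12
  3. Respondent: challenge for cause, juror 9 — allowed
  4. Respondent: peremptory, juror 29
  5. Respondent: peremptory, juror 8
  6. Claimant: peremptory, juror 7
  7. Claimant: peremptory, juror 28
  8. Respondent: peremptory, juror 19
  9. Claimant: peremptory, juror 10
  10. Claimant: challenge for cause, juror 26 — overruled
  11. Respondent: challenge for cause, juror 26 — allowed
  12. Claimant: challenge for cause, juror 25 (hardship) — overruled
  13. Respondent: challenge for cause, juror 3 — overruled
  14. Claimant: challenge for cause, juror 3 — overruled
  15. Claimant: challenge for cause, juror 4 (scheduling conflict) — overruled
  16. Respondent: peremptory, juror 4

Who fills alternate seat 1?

16

Removed: #4, #7, #8, #9, #10, #12, #19, #26, #28, #29. (#3, #23, #25 stay — for-cause denied.)
Seating in order: seats 1–9 → #1, #2, #3, #5, #6, #11, #13, #14, #15; alternates → #16, #17.
So alternate 1 is #16.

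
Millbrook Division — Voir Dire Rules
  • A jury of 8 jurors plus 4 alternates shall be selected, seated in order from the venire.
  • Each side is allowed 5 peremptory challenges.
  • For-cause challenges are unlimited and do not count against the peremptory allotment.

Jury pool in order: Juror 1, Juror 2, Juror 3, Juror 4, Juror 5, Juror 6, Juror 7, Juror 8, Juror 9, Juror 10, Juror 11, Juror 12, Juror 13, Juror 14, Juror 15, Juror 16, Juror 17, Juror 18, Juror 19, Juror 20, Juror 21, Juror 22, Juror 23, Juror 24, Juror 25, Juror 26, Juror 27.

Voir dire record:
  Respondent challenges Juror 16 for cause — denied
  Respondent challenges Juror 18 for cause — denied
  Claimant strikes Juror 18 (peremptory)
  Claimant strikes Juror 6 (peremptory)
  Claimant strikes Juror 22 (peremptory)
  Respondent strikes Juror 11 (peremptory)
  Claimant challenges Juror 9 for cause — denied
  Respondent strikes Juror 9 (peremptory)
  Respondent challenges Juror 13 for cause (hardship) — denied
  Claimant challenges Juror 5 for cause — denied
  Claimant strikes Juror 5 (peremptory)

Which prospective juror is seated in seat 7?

Removed: #5, #6, #9, #11, #18, #22. (#13, #16 stay — for-cause denied.)
Filling seats in venire order through position 7: #1, #2, #3, #4, #7, #8, #10.
So seat 7 is #10.

10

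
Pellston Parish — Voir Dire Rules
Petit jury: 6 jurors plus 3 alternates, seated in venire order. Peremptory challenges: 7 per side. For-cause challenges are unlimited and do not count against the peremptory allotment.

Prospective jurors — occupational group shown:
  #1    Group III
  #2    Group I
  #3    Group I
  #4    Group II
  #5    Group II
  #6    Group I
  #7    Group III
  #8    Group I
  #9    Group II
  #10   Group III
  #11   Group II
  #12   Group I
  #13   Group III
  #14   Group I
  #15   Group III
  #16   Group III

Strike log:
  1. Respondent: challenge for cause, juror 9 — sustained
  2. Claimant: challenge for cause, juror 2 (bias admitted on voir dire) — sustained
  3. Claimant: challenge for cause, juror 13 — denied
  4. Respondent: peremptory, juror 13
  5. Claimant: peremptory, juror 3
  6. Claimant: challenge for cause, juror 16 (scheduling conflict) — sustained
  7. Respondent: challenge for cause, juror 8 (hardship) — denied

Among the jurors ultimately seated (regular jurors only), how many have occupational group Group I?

Removed: #2, #3, #9, #13, #16.
Seated jurors 1–6: #1, #4, #5, #6, #7, #8 (alternates #10, #11, #12 not counted).
Of those, in Group I: #6, #8 → 2.

2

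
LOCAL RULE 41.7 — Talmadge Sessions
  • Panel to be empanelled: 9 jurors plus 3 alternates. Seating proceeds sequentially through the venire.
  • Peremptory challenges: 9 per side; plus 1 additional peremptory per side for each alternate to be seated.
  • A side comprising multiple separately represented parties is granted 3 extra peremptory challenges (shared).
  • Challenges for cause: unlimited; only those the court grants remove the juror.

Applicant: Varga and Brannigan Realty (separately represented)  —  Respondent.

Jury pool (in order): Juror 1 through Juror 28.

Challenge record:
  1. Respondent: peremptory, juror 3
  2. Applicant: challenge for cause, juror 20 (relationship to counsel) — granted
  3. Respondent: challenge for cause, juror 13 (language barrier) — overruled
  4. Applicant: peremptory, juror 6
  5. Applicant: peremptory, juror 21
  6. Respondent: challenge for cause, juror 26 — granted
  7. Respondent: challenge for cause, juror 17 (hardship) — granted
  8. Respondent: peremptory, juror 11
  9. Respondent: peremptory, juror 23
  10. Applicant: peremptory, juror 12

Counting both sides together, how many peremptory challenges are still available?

21

Applicant allotment: 9 base + 1 × 3 alternates + 3 multi-party = 15. Respondent allotment: 9 base + 1 × 3 alternates = 12.
Applicant peremptories used: #6, #21, #12 — 3 (the for-cause on #20 doesn't count).
Respondent peremptories used: #3, #11, #23 — 3 (for-cause on #13, #26, #17 don't count).
Remaining: (15 − 3) + (12 − 3) = 21.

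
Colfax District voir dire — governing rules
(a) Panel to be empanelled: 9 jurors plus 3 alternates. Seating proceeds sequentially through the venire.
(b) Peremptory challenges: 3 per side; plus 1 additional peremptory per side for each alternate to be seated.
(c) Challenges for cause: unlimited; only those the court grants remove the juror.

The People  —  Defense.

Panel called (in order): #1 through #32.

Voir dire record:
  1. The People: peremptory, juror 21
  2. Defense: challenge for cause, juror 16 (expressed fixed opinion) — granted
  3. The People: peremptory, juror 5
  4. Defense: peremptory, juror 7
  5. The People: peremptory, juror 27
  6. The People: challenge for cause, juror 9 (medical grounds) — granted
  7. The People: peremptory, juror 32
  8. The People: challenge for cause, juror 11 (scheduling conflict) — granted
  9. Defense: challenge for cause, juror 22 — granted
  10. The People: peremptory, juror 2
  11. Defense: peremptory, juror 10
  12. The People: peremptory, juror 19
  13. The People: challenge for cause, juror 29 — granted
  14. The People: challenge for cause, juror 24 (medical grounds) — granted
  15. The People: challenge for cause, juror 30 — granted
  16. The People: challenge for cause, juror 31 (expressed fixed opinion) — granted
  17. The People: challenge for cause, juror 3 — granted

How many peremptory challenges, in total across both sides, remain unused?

The People allotment: 3 base + 1 × 3 alternates = 6. Defense allotment: 3 base + 1 × 3 alternates = 6.
The People peremptories used: #21, #5, #27, #32, #2, #19 — 6 (for-cause on #9, #11, #29, #24, #30, #31, #3 don't count).
Defense peremptories used: #7, #10 — 2 (for-cause on #16, #22 don't count).
Remaining: (6 − 6) + (6 − 2) = 4.

4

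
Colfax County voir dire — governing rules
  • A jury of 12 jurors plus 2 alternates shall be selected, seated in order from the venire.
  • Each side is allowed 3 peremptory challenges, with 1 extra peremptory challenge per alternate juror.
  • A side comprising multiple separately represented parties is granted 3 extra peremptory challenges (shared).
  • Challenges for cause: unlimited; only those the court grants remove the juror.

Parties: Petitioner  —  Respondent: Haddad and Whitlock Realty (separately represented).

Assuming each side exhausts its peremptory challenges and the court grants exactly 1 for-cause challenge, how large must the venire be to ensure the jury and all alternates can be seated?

28

Seats to fill: 12 + 2 alternates = 14.
Peremptories — Petitioner: 3 + 1×2 = 5; Respondent: 3 + 1×2 + 3 = 8; total 13.
For-cause removals: 1.
Minimum venire: 14 + 13 + 1 = 28.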